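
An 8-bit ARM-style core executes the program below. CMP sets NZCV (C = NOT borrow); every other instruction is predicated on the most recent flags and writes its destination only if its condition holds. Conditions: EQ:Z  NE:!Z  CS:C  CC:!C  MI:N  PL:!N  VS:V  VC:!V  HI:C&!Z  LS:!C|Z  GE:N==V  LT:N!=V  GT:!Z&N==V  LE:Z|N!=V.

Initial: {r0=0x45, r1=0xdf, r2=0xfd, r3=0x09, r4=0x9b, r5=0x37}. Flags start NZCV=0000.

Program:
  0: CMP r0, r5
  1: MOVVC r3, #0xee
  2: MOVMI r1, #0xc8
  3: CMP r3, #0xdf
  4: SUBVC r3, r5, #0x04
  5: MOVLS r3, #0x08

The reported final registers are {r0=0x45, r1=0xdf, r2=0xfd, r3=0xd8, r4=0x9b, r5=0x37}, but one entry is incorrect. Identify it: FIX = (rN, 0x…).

0: ✓ CMP  NZCV=0010
1: ✓ MOVVC  r3←0xee
2: · MOVMI
3: ✓ CMP  NZCV=0010
4: ✓ SUBVC  r3←0x33
5: · MOVLS

FIX = (r3, 0x33)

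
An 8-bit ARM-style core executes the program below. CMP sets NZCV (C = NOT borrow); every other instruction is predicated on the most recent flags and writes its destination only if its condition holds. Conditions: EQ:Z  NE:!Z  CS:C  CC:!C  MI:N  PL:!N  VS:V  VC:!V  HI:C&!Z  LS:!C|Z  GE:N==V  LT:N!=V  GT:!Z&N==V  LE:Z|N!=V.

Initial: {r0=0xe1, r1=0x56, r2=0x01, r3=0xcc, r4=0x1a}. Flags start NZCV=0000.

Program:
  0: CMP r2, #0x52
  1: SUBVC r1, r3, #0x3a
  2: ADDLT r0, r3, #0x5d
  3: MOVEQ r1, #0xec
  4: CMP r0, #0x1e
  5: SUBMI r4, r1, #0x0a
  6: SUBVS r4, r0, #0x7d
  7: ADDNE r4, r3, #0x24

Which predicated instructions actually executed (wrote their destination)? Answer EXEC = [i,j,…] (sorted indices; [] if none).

EXEC = [1,2,7]

[0] flags=1000 → (cmp)
[1] flags=1000 VC?T → r1=0x92
[2] flags=1000 LT?T → r0=0x29
[3] flags=1000 EQ?F → skip
[4] flags=0010 → (cmp)
[5] flags=0010 MI?F → skip
[6] flags=0010 VS?F → skip
[7] flags=0010 NE?T → r4=0xf0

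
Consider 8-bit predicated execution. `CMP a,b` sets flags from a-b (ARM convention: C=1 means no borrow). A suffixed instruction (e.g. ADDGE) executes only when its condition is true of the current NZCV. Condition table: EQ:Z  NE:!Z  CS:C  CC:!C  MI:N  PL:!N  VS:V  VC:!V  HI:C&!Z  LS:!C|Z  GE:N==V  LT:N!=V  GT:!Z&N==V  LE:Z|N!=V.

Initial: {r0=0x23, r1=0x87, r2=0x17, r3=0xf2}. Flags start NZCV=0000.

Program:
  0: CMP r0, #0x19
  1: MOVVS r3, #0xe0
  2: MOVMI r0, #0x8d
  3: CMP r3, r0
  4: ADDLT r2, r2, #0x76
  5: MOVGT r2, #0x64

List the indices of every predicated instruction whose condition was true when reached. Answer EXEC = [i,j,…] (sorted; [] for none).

[0] flags=0010 → (cmp)
[1] flags=0010 VS?F → skip
[2] flags=0010 MI?F → skip
[3] flags=1010 → (cmp)
[4] flags=1010 LT?T → r2=0x8d
[5] flags=1010 GT?F → skip

EXEC = [4]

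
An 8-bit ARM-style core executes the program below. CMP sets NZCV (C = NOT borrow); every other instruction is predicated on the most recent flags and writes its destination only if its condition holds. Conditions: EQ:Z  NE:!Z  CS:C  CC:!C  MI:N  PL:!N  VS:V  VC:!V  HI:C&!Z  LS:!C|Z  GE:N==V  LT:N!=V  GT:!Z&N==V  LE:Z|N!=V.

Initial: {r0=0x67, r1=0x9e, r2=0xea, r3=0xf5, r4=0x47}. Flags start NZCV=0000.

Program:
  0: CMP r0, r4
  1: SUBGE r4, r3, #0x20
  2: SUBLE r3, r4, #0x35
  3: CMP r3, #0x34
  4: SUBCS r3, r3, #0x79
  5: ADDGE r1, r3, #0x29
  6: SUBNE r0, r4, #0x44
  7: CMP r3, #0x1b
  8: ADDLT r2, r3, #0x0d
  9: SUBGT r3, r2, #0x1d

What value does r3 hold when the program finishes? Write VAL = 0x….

0: ✓ CMP  NZCV=0010
1: ✓ SUBGE  r4←0xd5
2: · SUBLE
3: ✓ CMP  NZCV=1010
4: ✓ SUBCS  r3←0x7c
5: · ADDGE
6: ✓ SUBNE  r0←0x91
7: ✓ CMP  NZCV=0010
8: · ADDLT
9: ✓ SUBGT  r3←0xcd

VAL = 0xcd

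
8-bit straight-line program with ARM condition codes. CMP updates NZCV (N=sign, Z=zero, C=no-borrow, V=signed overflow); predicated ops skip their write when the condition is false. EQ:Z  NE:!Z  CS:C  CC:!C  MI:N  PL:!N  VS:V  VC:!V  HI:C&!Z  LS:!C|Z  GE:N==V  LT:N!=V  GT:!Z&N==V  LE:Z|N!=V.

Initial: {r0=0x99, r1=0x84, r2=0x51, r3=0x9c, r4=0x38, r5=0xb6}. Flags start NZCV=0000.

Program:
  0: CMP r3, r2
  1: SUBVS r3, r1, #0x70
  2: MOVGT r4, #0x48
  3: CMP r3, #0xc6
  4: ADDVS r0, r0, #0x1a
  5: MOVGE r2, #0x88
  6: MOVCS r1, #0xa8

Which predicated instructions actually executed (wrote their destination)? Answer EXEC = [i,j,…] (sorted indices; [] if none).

0: ✓ CMP  NZCV=0011
1: ✓ SUBVS  r3←0x14
2: · MOVGT
3: ✓ CMP  NZCV=0000
4: · ADDVS
5: ✓ MOVGE  r2←0x88
6: · MOVCS

EXEC = [1,5]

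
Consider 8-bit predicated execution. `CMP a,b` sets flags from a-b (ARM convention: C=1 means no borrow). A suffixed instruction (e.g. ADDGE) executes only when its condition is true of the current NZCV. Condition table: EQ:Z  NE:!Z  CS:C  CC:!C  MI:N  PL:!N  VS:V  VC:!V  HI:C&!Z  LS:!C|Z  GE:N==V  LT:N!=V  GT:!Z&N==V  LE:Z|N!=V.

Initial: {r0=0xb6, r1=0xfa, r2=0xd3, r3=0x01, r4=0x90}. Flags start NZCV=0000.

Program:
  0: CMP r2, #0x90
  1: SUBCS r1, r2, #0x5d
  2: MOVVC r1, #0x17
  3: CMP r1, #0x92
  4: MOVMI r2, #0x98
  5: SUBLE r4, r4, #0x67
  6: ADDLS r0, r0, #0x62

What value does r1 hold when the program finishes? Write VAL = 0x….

0: ✓ CMP  NZCV=0010
1: ✓ SUBCS  r1←0x76
2: ✓ MOVVC  r1←0x17
3: ✓ CMP  NZCV=1001
4: ✓ MOVMI  r2←0x98
5: · SUBLE
6: ✓ ADDLS  r0←0x18

VAL = 0x17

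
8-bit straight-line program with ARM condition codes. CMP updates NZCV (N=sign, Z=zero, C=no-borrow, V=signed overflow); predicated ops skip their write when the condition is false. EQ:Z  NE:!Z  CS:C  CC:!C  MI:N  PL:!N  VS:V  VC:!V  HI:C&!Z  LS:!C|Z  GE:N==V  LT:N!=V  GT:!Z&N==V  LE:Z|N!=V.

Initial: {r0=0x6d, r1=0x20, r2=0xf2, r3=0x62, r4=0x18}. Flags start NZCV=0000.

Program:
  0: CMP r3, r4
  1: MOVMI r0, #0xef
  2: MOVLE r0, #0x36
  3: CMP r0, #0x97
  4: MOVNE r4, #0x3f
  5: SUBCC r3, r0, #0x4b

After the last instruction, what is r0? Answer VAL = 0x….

VAL = 0x6d

0: ✓ CMP  NZCV=0010
1: · MOVMI
2: · MOVLE
3: ✓ CMP  NZCV=1001
4: ✓ MOVNE  r4←0x3f
5: ✓ SUBCC  r3←0x22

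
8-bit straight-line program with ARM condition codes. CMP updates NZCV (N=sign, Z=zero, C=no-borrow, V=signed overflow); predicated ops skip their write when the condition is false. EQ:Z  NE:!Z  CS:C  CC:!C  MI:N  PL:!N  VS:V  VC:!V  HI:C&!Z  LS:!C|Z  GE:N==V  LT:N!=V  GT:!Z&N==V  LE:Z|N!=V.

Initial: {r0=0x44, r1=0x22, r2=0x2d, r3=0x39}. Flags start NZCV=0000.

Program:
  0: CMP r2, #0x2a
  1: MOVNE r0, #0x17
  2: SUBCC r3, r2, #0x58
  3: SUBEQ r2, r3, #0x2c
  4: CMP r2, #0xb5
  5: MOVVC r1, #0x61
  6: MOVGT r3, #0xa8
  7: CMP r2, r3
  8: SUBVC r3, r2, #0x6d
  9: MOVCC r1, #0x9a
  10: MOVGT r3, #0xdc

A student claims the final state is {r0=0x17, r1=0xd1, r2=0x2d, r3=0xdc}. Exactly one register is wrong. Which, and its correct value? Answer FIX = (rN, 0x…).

0: ✓ CMP  NZCV=0010
1: ✓ MOVNE  r0←0x17
2: · SUBCC
3: · SUBEQ
4: ✓ CMP  NZCV=0000
5: ✓ MOVVC  r1←0x61
6: ✓ MOVGT  r3←0xa8
7: ✓ CMP  NZCV=1001
8: · SUBVC
9: ✓ MOVCC  r1←0x9a
10: ✓ MOVGT  r3←0xdc

FIX = (r1, 0x9a)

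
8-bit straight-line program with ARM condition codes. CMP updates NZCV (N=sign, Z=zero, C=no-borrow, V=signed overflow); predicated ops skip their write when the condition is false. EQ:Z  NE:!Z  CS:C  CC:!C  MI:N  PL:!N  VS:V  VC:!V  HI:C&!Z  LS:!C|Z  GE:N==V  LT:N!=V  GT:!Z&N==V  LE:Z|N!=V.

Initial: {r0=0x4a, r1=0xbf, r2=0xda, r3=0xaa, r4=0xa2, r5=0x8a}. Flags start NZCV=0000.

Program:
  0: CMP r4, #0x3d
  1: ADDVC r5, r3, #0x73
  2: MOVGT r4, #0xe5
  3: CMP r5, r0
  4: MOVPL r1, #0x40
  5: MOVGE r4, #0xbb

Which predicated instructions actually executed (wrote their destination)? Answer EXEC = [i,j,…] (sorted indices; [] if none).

0: ✓ CMP  NZCV=0011
1: · ADDVC
2: · MOVGT
3: ✓ CMP  NZCV=0011
4: ✓ MOVPL  r1←0x40
5: · MOVGE

EXEC = [4]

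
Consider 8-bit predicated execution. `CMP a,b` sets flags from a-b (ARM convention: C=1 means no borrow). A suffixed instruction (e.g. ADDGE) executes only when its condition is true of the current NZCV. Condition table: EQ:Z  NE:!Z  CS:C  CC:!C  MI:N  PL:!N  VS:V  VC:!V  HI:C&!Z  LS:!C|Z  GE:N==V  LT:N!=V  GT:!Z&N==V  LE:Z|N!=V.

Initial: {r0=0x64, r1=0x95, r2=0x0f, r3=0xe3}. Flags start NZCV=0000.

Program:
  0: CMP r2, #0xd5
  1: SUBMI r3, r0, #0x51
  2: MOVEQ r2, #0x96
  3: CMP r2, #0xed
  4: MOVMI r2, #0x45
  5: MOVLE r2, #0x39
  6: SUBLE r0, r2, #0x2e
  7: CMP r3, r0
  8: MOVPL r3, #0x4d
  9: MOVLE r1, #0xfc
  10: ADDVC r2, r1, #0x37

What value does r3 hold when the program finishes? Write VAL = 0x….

0: ✓ CMP  NZCV=0000
1: · SUBMI
2: · MOVEQ
3: ✓ CMP  NZCV=0000
4: · MOVMI
5: · MOVLE
6: · SUBLE
7: ✓ CMP  NZCV=0011
8: ✓ MOVPL  r3←0x4d
9: ✓ MOVLE  r1←0xfc
10: · ADDVC

VAL = 0x4d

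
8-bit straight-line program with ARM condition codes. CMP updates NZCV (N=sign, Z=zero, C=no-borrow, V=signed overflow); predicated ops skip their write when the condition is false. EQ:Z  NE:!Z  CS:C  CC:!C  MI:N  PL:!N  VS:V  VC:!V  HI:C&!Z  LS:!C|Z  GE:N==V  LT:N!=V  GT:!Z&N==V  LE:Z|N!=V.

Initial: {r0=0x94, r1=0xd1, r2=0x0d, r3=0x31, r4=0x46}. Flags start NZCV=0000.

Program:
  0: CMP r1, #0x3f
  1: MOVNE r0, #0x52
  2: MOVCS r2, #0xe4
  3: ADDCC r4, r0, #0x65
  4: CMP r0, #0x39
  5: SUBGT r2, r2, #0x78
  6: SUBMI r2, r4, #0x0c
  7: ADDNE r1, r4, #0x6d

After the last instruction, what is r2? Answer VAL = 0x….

[0] flags=1010 → (cmp)
[1] flags=1010 NE?T → r0=0x52
[2] flags=1010 CS?T → r2=0xe4
[3] flags=1010 CC?F → skip
[4] flags=0010 → (cmp)
[5] flags=0010 GT?T → r2=0x6c
[6] flags=0010 MI?F → skip
[7] flags=0010 NE?T → r1=0xb3

VAL = 0x6c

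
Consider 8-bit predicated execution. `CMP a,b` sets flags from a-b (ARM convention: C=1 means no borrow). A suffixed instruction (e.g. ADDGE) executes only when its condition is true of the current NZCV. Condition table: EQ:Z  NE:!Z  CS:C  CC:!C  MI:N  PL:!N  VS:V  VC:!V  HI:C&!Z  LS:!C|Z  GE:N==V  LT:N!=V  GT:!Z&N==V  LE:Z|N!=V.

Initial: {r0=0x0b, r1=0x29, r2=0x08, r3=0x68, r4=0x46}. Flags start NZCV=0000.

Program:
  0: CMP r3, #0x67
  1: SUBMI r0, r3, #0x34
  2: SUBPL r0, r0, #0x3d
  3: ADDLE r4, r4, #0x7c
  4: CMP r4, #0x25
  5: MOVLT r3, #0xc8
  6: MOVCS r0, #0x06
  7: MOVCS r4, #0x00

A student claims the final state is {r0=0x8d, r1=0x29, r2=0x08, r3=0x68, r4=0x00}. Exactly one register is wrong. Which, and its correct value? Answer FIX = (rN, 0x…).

0: ✓ CMP  NZCV=0010
1: · SUBMI
2: ✓ SUBPL  r0←0xce
3: · ADDLE
4: ✓ CMP  NZCV=0010
5: · MOVLT
6: ✓ MOVCS  r0←0x06
7: ✓ MOVCS  r4←0x00

FIX = (r0, 0x06)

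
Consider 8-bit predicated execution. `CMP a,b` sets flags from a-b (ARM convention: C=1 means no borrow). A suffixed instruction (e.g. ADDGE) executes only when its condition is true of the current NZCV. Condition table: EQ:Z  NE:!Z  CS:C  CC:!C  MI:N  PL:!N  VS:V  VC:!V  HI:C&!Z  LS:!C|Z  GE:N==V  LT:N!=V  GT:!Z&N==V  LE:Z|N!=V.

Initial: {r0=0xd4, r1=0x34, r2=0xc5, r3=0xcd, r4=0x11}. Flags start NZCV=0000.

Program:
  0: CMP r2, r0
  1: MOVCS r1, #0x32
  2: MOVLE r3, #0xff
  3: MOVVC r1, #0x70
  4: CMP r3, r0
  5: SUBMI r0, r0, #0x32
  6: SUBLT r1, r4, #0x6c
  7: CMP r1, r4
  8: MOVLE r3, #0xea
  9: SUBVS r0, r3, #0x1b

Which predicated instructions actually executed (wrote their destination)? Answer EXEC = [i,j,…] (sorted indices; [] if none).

[0] flags=1000 → (cmp)
[1] flags=1000 CS?F → skip
[2] flags=1000 LE?T → r3=0xff
[3] flags=1000 VC?T → r1=0x70
[4] flags=0010 → (cmp)
[5] flags=0010 MI?F → skip
[6] flags=0010 LT?F → skip
[7] flags=0010 → (cmp)
[8] flags=0010 LE?F → skip
[9] flags=0010 VS?F → skip

EXEC = [2,3]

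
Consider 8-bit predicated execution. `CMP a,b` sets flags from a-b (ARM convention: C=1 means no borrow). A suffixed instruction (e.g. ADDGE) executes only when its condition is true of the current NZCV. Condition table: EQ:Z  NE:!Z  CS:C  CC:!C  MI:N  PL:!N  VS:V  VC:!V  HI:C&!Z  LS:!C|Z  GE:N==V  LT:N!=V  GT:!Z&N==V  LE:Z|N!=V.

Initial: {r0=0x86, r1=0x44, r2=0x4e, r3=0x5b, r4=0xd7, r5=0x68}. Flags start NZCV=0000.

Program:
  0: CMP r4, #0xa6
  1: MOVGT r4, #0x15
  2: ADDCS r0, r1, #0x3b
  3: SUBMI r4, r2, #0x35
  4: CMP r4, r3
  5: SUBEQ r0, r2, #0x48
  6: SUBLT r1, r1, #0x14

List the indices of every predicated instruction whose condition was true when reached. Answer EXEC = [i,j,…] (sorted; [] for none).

EXEC = [1,2,6]

0: ✓ CMP  NZCV=0010
1: ✓ MOVGT  r4←0x15
2: ✓ ADDCS  r0←0x7f
3: · SUBMI
4: ✓ CMP  NZCV=1000
5: · SUBEQ
6: ✓ SUBLT  r1←0x30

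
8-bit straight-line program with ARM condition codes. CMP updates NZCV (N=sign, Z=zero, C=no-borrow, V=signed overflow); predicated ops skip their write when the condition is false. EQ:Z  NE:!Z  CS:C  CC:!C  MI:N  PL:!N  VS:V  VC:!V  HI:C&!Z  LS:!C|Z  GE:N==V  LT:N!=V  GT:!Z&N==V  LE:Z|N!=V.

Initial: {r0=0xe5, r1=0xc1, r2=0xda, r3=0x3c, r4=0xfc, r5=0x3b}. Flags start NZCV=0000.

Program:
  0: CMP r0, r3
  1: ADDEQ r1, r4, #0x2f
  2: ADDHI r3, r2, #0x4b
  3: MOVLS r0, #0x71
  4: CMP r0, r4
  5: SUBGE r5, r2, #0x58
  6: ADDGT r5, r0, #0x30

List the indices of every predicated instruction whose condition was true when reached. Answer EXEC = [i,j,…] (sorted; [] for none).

0: ✓ CMP  NZCV=1010
1: · ADDEQ
2: ✓ ADDHI  r3←0x25
3: · MOVLS
4: ✓ CMP  NZCV=1000
5: · SUBGE
6: · ADDGT

EXEC = [2]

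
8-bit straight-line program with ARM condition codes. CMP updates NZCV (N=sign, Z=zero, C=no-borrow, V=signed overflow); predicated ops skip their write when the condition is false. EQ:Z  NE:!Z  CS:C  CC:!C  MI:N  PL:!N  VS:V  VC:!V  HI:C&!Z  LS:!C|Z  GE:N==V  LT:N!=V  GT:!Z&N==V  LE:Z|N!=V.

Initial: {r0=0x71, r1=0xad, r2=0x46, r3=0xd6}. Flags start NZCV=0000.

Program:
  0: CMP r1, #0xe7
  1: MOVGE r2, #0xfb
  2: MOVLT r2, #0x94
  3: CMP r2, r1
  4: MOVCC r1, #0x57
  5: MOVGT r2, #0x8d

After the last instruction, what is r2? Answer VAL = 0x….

VAL = 0x94

[0] flags=1000 → (cmp)
[1] flags=1000 GE?F → skip
[2] flags=1000 LT?T → r2=0x94
[3] flags=1000 → (cmp)
[4] flags=1000 CC?T → r1=0x57
[5] flags=1000 GT?F → skip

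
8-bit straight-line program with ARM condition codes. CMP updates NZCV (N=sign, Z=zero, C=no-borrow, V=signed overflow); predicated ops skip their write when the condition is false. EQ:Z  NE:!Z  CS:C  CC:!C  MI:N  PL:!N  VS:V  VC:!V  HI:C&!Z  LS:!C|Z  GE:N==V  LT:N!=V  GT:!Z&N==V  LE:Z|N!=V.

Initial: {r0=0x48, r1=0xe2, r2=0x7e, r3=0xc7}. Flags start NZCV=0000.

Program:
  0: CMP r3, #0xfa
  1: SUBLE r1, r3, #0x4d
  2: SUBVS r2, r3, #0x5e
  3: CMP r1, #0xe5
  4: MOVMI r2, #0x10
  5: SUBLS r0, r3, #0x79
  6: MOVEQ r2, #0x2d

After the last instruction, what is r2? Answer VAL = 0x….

VAL = 0x10

0: ✓ CMP  NZCV=1000
1: ✓ SUBLE  r1←0x7a
2: · SUBVS
3: ✓ CMP  NZCV=1001
4: ✓ MOVMI  r2←0x10
5: ✓ SUBLS  r0←0x4e
6: · MOVEQ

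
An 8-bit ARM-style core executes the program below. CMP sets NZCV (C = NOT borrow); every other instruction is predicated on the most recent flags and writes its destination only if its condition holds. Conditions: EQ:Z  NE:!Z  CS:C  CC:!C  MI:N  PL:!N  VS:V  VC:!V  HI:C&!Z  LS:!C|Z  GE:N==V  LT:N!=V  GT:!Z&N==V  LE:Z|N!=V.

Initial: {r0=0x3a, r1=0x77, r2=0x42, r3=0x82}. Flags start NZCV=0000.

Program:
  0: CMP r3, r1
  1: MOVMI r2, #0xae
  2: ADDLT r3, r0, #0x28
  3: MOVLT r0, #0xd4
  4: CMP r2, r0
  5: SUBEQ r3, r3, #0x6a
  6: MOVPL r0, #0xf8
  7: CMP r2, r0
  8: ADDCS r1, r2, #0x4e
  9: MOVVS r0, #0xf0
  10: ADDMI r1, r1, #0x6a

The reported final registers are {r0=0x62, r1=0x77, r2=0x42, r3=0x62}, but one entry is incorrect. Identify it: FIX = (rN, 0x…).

[0] flags=0011 → (cmp)
[1] flags=0011 MI?F → skip
[2] flags=0011 LT?T → r3=0x62
[3] flags=0011 LT?T → r0=0xd4
[4] flags=0000 → (cmp)
[5] flags=0000 EQ?F → skip
[6] flags=0000 PL?T → r0=0xf8
[7] flags=0000 → (cmp)
[8] flags=0000 CS?F → skip
[9] flags=0000 VS?F → skip
[10] flags=0000 MI?F → skip

FIX = (r0, 0xf8)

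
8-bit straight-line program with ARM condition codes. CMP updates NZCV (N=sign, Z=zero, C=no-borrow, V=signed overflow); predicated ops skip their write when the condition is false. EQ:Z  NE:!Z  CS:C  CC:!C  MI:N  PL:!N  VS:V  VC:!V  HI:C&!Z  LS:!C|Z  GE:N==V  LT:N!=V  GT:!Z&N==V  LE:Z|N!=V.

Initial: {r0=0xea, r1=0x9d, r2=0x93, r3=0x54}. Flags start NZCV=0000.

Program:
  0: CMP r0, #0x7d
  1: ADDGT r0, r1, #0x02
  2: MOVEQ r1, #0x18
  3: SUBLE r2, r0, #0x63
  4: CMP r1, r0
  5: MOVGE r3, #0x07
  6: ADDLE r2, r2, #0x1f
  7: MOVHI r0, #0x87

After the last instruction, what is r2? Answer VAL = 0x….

VAL = 0xa6

0: ✓ CMP  NZCV=0011
1: · ADDGT
2: · MOVEQ
3: ✓ SUBLE  r2←0x87
4: ✓ CMP  NZCV=1000
5: · MOVGE
6: ✓ ADDLE  r2←0xa6
7: · MOVHI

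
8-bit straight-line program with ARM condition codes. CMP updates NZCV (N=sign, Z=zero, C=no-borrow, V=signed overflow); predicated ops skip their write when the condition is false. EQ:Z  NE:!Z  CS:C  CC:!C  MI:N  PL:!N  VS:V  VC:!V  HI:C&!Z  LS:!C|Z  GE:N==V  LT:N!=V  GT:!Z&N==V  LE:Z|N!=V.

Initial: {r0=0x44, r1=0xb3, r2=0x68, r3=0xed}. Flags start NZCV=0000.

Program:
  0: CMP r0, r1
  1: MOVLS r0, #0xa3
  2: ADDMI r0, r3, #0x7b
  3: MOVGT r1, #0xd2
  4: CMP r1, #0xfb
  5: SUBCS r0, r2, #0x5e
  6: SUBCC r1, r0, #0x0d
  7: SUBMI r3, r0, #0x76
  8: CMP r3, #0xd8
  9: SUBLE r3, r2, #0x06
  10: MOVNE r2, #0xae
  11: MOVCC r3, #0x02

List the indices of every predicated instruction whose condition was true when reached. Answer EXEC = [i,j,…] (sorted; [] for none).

[0] flags=1001 → (cmp)
[1] flags=1001 LS?T → r0=0xa3
[2] flags=1001 MI?T → r0=0x68
[3] flags=1001 GT?T → r1=0xd2
[4] flags=1000 → (cmp)
[5] flags=1000 CS?F → skip
[6] flags=1000 CC?T → r1=0x5b
[7] flags=1000 MI?T → r3=0xf2
[8] flags=0010 → (cmp)
[9] flags=0010 LE?F → skip
[10] flags=0010 NE?T → r2=0xae
[11] flags=0010 CC?F → skip

EXEC = [1,2,3,6,7,10]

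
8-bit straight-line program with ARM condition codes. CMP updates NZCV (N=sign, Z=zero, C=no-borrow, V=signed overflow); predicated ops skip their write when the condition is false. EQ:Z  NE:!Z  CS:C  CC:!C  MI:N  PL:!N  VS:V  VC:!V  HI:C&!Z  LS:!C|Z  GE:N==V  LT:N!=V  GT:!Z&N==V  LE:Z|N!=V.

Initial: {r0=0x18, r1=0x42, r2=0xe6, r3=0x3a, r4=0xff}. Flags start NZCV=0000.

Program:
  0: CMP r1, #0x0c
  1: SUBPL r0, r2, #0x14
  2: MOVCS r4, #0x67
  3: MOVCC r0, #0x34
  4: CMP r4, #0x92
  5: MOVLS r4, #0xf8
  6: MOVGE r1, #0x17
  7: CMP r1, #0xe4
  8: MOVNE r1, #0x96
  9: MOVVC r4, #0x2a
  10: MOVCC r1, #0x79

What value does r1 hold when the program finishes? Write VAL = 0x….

0: ✓ CMP  NZCV=0010
1: ✓ SUBPL  r0←0xd2
2: ✓ MOVCS  r4←0x67
3: · MOVCC
4: ✓ CMP  NZCV=1001
5: ✓ MOVLS  r4←0xf8
6: ✓ MOVGE  r1←0x17
7: ✓ CMP  NZCV=0000
8: ✓ MOVNE  r1←0x96
9: ✓ MOVVC  r4←0x2a
10: ✓ MOVCC  r1←0x79

VAL = 0x79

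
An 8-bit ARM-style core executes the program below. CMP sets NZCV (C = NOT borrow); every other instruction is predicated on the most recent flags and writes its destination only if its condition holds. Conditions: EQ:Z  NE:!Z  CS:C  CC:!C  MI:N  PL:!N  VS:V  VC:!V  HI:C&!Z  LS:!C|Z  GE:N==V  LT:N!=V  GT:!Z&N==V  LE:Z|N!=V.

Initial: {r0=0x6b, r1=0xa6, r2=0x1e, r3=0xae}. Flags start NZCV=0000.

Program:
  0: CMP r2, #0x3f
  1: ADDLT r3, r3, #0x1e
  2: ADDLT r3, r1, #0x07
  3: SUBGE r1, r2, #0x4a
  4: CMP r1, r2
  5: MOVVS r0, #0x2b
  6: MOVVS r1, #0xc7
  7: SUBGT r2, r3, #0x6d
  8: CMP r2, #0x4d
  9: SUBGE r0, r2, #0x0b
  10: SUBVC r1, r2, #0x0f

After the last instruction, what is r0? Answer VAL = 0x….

VAL = 0x6b

0: ✓ CMP  NZCV=1000
1: ✓ ADDLT  r3←0xcc
2: ✓ ADDLT  r3←0xad
3: · SUBGE
4: ✓ CMP  NZCV=1010
5: · MOVVS
6: · MOVVS
7: · SUBGT
8: ✓ CMP  NZCV=1000
9: · SUBGE
10: ✓ SUBVC  r1←0x0f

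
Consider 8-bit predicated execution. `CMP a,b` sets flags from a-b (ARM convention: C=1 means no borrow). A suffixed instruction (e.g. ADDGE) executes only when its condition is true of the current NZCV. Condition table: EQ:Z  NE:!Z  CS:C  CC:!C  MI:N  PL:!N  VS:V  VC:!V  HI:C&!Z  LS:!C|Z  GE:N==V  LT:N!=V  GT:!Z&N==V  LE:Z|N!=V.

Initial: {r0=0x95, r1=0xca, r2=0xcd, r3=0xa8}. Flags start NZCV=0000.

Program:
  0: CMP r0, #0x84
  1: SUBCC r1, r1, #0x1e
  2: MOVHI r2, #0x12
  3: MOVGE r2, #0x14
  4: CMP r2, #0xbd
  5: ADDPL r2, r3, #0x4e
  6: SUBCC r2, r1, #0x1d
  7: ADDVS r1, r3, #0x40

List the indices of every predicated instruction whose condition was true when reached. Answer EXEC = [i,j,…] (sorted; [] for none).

0: ✓ CMP  NZCV=0010
1: · SUBCC
2: ✓ MOVHI  r2←0x12
3: ✓ MOVGE  r2←0x14
4: ✓ CMP  NZCV=0000
5: ✓ ADDPL  r2←0xf6
6: ✓ SUBCC  r2←0xad
7: · ADDVS

EXEC = [2,3,5,6]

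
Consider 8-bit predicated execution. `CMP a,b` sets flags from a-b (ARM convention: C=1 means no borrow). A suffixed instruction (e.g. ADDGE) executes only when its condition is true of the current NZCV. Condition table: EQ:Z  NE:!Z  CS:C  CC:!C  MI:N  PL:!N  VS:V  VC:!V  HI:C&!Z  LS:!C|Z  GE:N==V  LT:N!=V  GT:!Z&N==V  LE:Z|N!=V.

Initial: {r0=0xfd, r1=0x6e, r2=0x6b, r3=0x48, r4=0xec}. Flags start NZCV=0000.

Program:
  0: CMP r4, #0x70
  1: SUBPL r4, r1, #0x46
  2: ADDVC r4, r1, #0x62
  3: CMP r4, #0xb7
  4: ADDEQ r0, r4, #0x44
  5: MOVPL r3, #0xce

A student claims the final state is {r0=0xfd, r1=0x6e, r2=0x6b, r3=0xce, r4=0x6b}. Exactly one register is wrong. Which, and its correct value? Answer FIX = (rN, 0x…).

FIX = (r4, 0x28)

[0] flags=0011 → (cmp)
[1] flags=0011 PL?T → r4=0x28
[2] flags=0011 VC?F → skip
[3] flags=0000 → (cmp)
[4] flags=0000 EQ?F → skip
[5] flags=0000 PL?T → r3=0xce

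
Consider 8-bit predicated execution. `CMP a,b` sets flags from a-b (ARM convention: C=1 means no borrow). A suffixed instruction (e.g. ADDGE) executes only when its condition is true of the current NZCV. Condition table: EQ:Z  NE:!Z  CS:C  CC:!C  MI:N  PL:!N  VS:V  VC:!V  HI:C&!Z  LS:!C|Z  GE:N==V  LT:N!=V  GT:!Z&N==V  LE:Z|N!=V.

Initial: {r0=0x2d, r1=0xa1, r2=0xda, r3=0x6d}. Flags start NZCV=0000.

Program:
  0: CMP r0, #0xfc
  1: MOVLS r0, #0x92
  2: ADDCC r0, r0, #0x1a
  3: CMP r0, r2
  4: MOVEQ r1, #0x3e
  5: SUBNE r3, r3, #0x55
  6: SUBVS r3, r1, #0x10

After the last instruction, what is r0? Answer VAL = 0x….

VAL = 0xac

0: ✓ CMP  NZCV=0000
1: ✓ MOVLS  r0←0x92
2: ✓ ADDCC  r0←0xac
3: ✓ CMP  NZCV=1000
4: · MOVEQ
5: ✓ SUBNE  r3←0x18
6: · SUBVS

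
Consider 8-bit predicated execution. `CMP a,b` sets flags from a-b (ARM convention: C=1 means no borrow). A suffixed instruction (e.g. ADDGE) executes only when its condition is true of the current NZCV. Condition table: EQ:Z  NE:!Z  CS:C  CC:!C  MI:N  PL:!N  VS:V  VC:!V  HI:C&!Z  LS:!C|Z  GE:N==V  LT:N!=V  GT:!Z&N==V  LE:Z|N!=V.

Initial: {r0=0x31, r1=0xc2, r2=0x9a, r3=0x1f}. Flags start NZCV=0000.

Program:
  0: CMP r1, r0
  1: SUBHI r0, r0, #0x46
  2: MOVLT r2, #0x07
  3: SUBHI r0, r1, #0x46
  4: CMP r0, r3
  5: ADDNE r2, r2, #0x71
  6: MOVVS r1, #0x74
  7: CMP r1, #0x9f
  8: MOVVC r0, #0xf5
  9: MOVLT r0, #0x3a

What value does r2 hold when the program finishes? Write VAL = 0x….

VAL = 0x78

[0] flags=1010 → (cmp)
[1] flags=1010 HI?T → r0=0xeb
[2] flags=1010 LT?T → r2=0x07
[3] flags=1010 HI?T → r0=0x7c
[4] flags=0010 → (cmp)
[5] flags=0010 NE?T → r2=0x78
[6] flags=0010 VS?F → skip
[7] flags=0010 → (cmp)
[8] flags=0010 VC?T → r0=0xf5
[9] flags=0010 LT?F → skip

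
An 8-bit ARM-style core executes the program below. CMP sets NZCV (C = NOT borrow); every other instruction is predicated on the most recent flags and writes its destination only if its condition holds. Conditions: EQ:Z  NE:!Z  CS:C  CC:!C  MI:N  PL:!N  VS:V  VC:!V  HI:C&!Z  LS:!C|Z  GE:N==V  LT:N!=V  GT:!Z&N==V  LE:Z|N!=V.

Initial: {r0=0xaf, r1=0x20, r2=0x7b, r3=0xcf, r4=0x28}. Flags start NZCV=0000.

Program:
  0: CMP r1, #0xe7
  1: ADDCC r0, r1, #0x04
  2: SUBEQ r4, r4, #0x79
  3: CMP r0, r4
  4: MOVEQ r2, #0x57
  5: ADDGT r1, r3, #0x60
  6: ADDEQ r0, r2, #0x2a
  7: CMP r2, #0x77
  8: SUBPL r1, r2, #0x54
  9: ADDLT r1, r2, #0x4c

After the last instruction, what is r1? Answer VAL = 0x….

0: ✓ CMP  NZCV=0000
1: ✓ ADDCC  r0←0x24
2: · SUBEQ
3: ✓ CMP  NZCV=1000
4: · MOVEQ
5: · ADDGT
6: · ADDEQ
7: ✓ CMP  NZCV=0010
8: ✓ SUBPL  r1←0x27
9: · ADDLT

VAL = 0x27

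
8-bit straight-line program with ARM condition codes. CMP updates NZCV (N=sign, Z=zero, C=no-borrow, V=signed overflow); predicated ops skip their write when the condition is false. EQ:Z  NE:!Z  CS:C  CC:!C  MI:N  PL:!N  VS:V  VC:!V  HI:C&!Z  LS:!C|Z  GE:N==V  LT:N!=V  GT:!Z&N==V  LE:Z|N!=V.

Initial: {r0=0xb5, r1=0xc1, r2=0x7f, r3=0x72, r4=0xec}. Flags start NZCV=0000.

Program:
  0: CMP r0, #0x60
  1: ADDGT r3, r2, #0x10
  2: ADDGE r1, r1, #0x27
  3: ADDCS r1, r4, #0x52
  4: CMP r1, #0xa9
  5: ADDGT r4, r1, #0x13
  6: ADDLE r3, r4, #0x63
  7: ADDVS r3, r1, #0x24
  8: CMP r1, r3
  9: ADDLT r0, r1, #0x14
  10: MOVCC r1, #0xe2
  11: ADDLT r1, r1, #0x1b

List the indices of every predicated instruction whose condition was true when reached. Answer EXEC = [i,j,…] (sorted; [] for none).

EXEC = [3,5,7,9,10,11]

0: ✓ CMP  NZCV=0011
1: · ADDGT
2: · ADDGE
3: ✓ ADDCS  r1←0x3e
4: ✓ CMP  NZCV=1001
5: ✓ ADDGT  r4←0x51
6: · ADDLE
7: ✓ ADDVS  r3←0x62
8: ✓ CMP  NZCV=1000
9: ✓ ADDLT  r0←0x52
10: ✓ MOVCC  r1←0xe2
11: ✓ ADDLT  r1←0xfd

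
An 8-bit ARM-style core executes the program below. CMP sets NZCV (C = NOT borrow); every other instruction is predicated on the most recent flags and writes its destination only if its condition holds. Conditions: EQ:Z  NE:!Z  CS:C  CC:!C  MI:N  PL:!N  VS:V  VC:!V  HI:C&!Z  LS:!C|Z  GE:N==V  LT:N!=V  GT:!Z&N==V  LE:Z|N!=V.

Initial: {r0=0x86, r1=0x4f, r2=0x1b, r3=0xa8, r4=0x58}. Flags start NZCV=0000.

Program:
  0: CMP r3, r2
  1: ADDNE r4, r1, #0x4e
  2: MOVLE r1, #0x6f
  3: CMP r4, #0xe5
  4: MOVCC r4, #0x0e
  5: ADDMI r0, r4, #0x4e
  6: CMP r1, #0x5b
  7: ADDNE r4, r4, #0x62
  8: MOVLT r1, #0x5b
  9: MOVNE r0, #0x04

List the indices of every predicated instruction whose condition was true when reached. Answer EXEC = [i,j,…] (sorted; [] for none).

EXEC = [1,2,4,5,7,9]

[0] flags=1010 → (cmp)
[1] flags=1010 NE?T → r4=0x9d
[2] flags=1010 LE?T → r1=0x6f
[3] flags=1000 → (cmp)
[4] flags=1000 CC?T → r4=0x0e
[5] flags=1000 MI?T → r0=0x5c
[6] flags=0010 → (cmp)
[7] flags=0010 NE?T → r4=0x70
[8] flags=0010 LT?F → skip
[9] flags=0010 NE?T → r0=0x04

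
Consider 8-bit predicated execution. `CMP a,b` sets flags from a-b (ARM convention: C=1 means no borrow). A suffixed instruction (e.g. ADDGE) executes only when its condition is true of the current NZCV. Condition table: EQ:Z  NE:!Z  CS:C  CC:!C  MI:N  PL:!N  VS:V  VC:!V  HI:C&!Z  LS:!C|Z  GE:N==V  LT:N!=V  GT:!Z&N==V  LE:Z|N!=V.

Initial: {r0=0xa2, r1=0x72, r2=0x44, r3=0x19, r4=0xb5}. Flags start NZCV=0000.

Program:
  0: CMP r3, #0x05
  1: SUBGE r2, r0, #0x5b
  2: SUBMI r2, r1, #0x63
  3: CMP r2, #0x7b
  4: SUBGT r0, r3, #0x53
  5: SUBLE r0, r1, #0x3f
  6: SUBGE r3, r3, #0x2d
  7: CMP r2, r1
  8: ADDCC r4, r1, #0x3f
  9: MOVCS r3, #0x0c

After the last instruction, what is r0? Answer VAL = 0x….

[0] flags=0010 → (cmp)
[1] flags=0010 GE?T → r2=0x47
[2] flags=0010 MI?F → skip
[3] flags=1000 → (cmp)
[4] flags=1000 GT?F → skip
[5] flags=1000 LE?T → r0=0x33
[6] flags=1000 GE?F → skip
[7] flags=1000 → (cmp)
[8] flags=1000 CC?T → r4=0xb1
[9] flags=1000 CS?F → skip

VAL = 0x33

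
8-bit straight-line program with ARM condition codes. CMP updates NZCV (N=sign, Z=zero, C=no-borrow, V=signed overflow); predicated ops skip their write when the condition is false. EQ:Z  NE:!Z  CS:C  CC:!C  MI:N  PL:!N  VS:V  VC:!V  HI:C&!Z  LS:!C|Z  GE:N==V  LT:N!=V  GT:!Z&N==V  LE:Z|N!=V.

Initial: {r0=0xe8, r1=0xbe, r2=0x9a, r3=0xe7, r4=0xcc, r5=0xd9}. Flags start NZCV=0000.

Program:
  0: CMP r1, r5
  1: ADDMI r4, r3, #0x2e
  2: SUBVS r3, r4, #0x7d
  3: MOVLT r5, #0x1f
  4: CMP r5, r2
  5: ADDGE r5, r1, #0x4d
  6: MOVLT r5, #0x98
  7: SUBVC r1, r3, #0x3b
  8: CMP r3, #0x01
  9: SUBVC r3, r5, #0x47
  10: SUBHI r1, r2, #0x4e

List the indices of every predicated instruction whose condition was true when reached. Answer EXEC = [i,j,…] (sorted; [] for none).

EXEC = [1,3,5,9,10]

[0] flags=1000 → (cmp)
[1] flags=1000 MI?T → r4=0x15
[2] flags=1000 VS?F → skip
[3] flags=1000 LT?T → r5=0x1f
[4] flags=1001 → (cmp)
[5] flags=1001 GE?T → r5=0x0b
[6] flags=1001 LT?F → skip
[7] flags=1001 VC?F → skip
[8] flags=1010 → (cmp)
[9] flags=1010 VC?T → r3=0xc4
[10] flags=1010 HI?T → r1=0x4c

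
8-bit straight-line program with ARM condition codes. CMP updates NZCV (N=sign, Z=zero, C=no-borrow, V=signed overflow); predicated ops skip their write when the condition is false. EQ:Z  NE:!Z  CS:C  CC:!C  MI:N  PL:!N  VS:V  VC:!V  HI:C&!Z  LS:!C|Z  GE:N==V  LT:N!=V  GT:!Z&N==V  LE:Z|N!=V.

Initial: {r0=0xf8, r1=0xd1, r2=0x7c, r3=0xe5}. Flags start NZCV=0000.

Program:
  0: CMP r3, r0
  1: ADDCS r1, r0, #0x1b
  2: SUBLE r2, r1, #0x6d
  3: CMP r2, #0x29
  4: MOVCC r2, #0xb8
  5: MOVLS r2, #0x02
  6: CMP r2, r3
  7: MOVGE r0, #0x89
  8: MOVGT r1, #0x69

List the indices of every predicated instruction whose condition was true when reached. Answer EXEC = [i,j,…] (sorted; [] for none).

0: ✓ CMP  NZCV=1000
1: · ADDCS
2: ✓ SUBLE  r2←0x64
3: ✓ CMP  NZCV=0010
4: · MOVCC
5: · MOVLS
6: ✓ CMP  NZCV=0000
7: ✓ MOVGE  r0←0x89
8: ✓ MOVGT  r1←0x69

EXEC = [2,7,8]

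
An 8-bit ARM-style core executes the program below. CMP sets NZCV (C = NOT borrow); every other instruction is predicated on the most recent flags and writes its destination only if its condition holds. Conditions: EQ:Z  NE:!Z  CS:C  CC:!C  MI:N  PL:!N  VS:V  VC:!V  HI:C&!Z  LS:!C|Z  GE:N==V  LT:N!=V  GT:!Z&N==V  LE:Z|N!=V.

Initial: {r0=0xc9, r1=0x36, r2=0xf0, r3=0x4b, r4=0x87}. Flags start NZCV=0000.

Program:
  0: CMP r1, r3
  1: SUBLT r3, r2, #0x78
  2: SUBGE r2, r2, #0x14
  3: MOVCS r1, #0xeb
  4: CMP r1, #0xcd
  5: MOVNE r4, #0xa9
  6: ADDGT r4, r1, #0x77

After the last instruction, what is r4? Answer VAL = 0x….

VAL = 0xad

0: ✓ CMP  NZCV=1000
1: ✓ SUBLT  r3←0x78
2: · SUBGE
3: · MOVCS
4: ✓ CMP  NZCV=0000
5: ✓ MOVNE  r4←0xa9
6: ✓ ADDGT  r4←0xad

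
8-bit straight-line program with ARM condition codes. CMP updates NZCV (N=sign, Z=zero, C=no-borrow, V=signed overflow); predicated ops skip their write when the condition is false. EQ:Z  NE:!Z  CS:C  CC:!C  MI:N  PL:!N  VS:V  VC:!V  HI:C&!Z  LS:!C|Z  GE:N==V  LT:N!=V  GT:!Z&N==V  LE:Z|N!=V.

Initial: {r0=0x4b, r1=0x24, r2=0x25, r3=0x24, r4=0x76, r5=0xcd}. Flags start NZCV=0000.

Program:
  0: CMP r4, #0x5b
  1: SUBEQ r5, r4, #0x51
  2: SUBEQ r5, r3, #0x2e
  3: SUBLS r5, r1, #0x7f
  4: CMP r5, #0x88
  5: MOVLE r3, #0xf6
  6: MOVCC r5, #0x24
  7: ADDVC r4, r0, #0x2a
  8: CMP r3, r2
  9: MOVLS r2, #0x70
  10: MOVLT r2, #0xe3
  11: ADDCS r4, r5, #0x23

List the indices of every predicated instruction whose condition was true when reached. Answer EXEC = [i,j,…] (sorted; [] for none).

EXEC = [7,9,10]

0: ✓ CMP  NZCV=0010
1: · SUBEQ
2: · SUBEQ
3: · SUBLS
4: ✓ CMP  NZCV=0010
5: · MOVLE
6: · MOVCC
7: ✓ ADDVC  r4←0x75
8: ✓ CMP  NZCV=1000
9: ✓ MOVLS  r2←0x70
10: ✓ MOVLT  r2←0xe3
11: · ADDCS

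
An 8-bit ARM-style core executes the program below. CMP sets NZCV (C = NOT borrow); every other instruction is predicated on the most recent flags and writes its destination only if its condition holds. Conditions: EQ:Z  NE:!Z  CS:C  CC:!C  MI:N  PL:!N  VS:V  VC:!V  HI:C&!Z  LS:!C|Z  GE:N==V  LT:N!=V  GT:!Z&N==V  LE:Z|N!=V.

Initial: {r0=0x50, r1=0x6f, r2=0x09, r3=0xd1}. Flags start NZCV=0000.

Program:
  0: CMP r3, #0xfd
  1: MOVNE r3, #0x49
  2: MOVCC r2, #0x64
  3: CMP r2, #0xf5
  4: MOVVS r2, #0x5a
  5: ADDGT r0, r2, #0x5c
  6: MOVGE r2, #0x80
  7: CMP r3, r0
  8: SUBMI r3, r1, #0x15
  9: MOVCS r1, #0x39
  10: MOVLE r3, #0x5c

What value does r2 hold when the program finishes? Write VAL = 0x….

VAL = 0x80

[0] flags=1000 → (cmp)
[1] flags=1000 NE?T → r3=0x49
[2] flags=1000 CC?T → r2=0x64
[3] flags=0000 → (cmp)
[4] flags=0000 VS?F → skip
[5] flags=0000 GT?T → r0=0xc0
[6] flags=0000 GE?T → r2=0x80
[7] flags=1001 → (cmp)
[8] flags=1001 MI?T → r3=0x5a
[9] flags=1001 CS?F → skip
[10] flags=1001 LE?F → skip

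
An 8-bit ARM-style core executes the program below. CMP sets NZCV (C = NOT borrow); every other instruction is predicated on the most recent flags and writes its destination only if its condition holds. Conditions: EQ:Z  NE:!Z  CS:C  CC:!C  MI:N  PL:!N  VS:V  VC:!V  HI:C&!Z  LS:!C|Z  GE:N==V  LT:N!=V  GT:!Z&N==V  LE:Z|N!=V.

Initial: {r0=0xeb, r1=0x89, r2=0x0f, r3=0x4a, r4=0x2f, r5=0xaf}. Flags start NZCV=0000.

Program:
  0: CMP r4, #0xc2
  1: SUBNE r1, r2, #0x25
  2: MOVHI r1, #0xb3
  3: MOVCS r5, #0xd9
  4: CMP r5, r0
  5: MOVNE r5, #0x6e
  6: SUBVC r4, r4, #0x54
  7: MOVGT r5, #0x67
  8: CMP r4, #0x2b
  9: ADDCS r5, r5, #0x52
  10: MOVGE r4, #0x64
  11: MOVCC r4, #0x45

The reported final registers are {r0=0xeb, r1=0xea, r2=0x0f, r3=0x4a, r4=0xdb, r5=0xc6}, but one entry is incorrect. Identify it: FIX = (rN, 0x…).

0: ✓ CMP  NZCV=0000
1: ✓ SUBNE  r1←0xea
2: · MOVHI
3: · MOVCS
4: ✓ CMP  NZCV=1000
5: ✓ MOVNE  r5←0x6e
6: ✓ SUBVC  r4←0xdb
7: · MOVGT
8: ✓ CMP  NZCV=1010
9: ✓ ADDCS  r5←0xc0
10: · MOVGE
11: · MOVCC

FIX = (r5, 0xc0)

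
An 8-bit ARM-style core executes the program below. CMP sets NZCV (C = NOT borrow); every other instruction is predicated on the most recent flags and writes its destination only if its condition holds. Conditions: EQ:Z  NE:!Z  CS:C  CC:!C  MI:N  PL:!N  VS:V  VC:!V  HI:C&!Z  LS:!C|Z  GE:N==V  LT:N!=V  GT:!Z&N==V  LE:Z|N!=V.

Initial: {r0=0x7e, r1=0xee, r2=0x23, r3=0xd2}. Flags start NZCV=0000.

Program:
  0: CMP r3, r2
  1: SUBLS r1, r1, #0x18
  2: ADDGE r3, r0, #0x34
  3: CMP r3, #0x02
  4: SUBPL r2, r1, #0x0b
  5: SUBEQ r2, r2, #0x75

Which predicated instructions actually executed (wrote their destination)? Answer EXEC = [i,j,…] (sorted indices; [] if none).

[0] flags=1010 → (cmp)
[1] flags=1010 LS?F → skip
[2] flags=1010 GE?F → skip
[3] flags=1010 → (cmp)
[4] flags=1010 PL?F → skip
[5] flags=1010 EQ?F → skip

EXEC = []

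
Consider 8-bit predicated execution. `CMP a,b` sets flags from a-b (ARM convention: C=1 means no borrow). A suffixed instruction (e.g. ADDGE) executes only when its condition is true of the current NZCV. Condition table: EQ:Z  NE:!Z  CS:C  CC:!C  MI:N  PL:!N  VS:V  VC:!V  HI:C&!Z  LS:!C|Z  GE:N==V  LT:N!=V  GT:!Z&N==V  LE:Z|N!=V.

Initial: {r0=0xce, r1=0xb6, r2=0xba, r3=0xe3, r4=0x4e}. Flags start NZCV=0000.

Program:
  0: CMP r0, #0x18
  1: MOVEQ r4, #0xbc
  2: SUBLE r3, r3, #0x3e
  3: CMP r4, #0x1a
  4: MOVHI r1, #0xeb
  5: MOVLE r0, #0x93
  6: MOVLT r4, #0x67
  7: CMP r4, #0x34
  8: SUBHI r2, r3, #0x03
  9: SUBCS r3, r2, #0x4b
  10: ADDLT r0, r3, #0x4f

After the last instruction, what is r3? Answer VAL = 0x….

VAL = 0x57

[0] flags=1010 → (cmp)
[1] flags=1010 EQ?F → skip
[2] flags=1010 LE?T → r3=0xa5
[3] flags=0010 → (cmp)
[4] flags=0010 HI?T → r1=0xeb
[5] flags=0010 LE?F → skip
[6] flags=0010 LT?F → skip
[7] flags=0010 → (cmp)
[8] flags=0010 HI?T → r2=0xa2
[9] flags=0010 CS?T → r3=0x57
[10] flags=0010 LT?F → skip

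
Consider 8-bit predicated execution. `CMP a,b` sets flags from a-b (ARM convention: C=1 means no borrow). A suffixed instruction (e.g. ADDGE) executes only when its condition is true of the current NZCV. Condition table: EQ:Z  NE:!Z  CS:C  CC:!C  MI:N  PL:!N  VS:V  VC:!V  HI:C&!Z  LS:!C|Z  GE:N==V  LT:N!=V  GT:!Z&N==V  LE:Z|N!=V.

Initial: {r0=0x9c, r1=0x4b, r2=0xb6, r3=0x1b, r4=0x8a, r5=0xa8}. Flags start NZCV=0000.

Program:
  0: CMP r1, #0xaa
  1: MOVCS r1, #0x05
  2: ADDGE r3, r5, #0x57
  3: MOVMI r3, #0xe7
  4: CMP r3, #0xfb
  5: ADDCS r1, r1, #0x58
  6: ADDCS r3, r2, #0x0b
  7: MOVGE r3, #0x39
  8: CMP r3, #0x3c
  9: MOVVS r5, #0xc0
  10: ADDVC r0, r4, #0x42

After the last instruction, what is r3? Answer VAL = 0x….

[0] flags=1001 → (cmp)
[1] flags=1001 CS?F → skip
[2] flags=1001 GE?T → r3=0xff
[3] flags=1001 MI?T → r3=0xe7
[4] flags=1000 → (cmp)
[5] flags=1000 CS?F → skip
[6] flags=1000 CS?F → skip
[7] flags=1000 GE?F → skip
[8] flags=1010 → (cmp)
[9] flags=1010 VS?F → skip
[10] flags=1010 VC?T → r0=0xcc

VAL = 0xe7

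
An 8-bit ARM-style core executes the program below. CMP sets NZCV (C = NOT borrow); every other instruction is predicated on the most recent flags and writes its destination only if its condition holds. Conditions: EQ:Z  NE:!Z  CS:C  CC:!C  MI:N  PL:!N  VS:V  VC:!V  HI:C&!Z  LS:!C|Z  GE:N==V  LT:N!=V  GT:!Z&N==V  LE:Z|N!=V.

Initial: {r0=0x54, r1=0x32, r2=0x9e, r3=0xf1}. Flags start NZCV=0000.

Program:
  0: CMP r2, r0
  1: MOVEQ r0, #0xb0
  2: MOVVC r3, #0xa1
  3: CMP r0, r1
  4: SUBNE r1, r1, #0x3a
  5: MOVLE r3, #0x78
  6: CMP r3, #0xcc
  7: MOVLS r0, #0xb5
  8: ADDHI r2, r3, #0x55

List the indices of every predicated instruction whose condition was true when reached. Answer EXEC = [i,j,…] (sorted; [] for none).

EXEC = [4,8]

[0] flags=0011 → (cmp)
[1] flags=0011 EQ?F → skip
[2] flags=0011 VC?F → skip
[3] flags=0010 → (cmp)
[4] flags=0010 NE?T → r1=0xf8
[5] flags=0010 LE?F → skip
[6] flags=0010 → (cmp)
[7] flags=0010 LS?F → skip
[8] flags=0010 HI?T → r2=0x46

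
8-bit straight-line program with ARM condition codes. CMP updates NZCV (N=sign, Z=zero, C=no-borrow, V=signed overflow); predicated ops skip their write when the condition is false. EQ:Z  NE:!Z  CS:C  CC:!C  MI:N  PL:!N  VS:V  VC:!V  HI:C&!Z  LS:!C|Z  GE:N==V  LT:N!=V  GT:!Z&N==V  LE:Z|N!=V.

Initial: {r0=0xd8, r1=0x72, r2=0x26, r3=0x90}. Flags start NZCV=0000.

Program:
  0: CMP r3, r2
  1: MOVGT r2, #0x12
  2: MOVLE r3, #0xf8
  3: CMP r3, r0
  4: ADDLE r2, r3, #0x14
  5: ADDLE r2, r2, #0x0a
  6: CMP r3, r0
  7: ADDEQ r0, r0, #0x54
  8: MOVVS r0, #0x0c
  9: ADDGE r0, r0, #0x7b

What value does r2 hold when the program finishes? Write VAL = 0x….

VAL = 0x26

[0] flags=0011 → (cmp)
[1] flags=0011 GT?F → skip
[2] flags=0011 LE?T → r3=0xf8
[3] flags=0010 → (cmp)
[4] flags=0010 LE?F → skip
[5] flags=0010 LE?F → skip
[6] flags=0010 → (cmp)
[7] flags=0010 EQ?F → skip
[8] flags=0010 VS?F → skip
[9] flags=0010 GE?T → r0=0x53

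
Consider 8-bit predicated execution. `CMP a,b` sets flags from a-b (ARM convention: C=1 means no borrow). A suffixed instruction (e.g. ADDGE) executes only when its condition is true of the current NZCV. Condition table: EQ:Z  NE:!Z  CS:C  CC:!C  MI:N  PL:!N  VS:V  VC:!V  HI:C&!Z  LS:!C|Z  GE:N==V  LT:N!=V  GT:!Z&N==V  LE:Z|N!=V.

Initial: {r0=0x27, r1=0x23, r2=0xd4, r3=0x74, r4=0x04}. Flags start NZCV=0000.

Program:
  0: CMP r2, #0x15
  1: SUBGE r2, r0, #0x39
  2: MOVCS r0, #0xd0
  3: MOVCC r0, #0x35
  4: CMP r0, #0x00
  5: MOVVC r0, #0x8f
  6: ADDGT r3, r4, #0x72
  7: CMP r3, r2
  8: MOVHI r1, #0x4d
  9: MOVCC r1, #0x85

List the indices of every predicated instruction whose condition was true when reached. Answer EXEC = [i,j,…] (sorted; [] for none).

EXEC = [2,5,9]

[0] flags=1010 → (cmp)
[1] flags=1010 GE?F → skip
[2] flags=1010 CS?T → r0=0xd0
[3] flags=1010 CC?F → skip
[4] flags=1010 → (cmp)
[5] flags=1010 VC?T → r0=0x8f
[6] flags=1010 GT?F → skip
[7] flags=1001 → (cmp)
[8] flags=1001 HI?F → skip
[9] flags=1001 CC?T → r1=0x85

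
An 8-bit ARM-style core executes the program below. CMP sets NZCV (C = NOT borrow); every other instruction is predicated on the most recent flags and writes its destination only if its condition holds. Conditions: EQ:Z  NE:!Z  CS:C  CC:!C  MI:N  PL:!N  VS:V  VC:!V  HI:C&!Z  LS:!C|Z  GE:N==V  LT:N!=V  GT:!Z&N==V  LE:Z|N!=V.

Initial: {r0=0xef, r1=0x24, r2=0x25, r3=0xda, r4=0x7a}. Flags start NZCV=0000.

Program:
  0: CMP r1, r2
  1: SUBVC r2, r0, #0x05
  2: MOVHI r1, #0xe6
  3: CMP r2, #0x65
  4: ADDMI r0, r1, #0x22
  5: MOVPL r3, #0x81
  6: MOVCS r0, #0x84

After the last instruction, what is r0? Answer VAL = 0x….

VAL = 0x84

[0] flags=1000 → (cmp)
[1] flags=1000 VC?T → r2=0xea
[2] flags=1000 HI?F → skip
[3] flags=1010 → (cmp)
[4] flags=1010 MI?T → r0=0x46
[5] flags=1010 PL?F → skip
[6] flags=1010 CS?T → r0=0x84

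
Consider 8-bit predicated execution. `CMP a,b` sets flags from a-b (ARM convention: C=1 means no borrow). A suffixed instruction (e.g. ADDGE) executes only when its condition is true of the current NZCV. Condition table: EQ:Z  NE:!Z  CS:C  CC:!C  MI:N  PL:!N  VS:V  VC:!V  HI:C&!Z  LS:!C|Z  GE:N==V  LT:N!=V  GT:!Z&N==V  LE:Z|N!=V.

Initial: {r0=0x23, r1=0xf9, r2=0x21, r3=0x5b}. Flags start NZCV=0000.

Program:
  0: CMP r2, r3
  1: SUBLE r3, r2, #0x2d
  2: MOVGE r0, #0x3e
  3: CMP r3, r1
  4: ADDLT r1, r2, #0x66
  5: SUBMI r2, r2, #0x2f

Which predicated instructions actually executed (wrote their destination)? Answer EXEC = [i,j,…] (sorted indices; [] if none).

EXEC = [1,4,5]

[0] flags=1000 → (cmp)
[1] flags=1000 LE?T → r3=0xf4
[2] flags=1000 GE?F → skip
[3] flags=1000 → (cmp)
[4] flags=1000 LT?T → r1=0x87
[5] flags=1000 MI?T → r2=0xf2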